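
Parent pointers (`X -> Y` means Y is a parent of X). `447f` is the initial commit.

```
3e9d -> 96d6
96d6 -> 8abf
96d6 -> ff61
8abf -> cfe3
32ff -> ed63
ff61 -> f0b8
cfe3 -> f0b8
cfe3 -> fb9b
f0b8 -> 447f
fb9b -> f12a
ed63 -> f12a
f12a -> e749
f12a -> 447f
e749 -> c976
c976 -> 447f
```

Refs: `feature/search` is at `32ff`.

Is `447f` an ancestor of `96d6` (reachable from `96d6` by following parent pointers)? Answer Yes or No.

Ancestors of 96d6 (commits reachable by following parents): {447f, 8abf, 96d6, c976, cfe3, e749, f0b8, f12a, fb9b, ff61}.
447f is in that set, so it is an ancestor of 96d6.

Yes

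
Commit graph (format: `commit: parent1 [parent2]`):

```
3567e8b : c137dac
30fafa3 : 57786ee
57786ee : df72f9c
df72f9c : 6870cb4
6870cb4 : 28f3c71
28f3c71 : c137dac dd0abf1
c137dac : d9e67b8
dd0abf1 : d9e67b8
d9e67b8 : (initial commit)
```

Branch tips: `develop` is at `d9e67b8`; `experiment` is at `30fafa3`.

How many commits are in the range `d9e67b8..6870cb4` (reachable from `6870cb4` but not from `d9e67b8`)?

Reachable from 6870cb4: {28f3c71, 6870cb4, c137dac, d9e67b8, dd0abf1}.
Reachable from d9e67b8: {d9e67b8}.
In 6870cb4's history but not d9e67b8's: {28f3c71, 6870cb4, c137dac, dd0abf1} — 4 commits.

4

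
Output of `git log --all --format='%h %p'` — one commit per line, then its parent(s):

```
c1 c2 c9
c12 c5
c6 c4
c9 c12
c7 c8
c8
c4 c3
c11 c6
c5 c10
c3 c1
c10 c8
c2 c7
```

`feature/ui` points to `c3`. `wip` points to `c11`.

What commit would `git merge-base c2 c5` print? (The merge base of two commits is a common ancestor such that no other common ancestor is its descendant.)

Ancestors of c2: {c2, c7, c8}.
Ancestors of c5: {c10, c5, c8}.
Common ancestors: {c8}.
The only common ancestor is c8, so it is the merge base.

c8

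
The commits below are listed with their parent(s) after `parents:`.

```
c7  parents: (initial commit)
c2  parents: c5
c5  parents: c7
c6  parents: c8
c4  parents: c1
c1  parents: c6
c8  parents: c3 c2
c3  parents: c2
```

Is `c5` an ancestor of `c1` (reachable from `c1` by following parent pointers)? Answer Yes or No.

Yes

Ancestors of c1 (commits reachable by following parents): {c1, c2, c3, c5, c6, c7, c8}.
c5 is in that set, so it is an ancestor of c1.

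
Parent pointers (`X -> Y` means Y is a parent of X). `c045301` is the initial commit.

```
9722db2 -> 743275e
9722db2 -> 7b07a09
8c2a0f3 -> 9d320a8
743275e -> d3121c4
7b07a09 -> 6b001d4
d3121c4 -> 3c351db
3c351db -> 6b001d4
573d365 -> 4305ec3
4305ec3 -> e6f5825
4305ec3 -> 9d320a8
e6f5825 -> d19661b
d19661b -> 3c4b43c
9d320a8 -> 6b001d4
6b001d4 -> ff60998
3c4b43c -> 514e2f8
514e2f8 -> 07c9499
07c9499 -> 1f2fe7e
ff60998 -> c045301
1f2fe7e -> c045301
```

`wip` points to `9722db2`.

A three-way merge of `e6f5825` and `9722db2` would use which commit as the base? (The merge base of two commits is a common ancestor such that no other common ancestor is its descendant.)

Ancestors of e6f5825: {07c9499, 1f2fe7e, 3c4b43c, 514e2f8, c045301, d19661b, e6f5825}.
Ancestors of 9722db2: {3c351db, 6b001d4, 743275e, 7b07a09, 9722db2, c045301, d3121c4, ff60998}.
Common ancestors: {c045301}.
The only common ancestor is c045301, so it is the merge base.

c045301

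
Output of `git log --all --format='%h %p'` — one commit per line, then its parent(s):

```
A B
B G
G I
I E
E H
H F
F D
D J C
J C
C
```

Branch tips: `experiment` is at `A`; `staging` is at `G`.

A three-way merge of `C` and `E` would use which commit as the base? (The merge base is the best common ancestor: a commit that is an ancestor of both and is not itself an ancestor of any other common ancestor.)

Ancestors of C: {C}.
Ancestors of E: {C, D, E, F, H, J}.
Common ancestors: {C}.
The only common ancestor is C, so it is the merge base.

C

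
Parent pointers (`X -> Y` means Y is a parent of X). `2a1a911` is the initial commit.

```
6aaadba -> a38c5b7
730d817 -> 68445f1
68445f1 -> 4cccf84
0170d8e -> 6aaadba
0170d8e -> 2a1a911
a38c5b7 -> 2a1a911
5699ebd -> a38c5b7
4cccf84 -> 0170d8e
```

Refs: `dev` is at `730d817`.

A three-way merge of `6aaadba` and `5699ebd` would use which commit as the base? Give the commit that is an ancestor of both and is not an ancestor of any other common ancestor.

Ancestors of 6aaadba: {2a1a911, 6aaadba, a38c5b7}.
Ancestors of 5699ebd: {2a1a911, 5699ebd, a38c5b7}.
Common ancestors: {2a1a911, a38c5b7}.
Among these, a38c5b7 is not an ancestor of any other common ancestor — it is the merge base.

a38c5b7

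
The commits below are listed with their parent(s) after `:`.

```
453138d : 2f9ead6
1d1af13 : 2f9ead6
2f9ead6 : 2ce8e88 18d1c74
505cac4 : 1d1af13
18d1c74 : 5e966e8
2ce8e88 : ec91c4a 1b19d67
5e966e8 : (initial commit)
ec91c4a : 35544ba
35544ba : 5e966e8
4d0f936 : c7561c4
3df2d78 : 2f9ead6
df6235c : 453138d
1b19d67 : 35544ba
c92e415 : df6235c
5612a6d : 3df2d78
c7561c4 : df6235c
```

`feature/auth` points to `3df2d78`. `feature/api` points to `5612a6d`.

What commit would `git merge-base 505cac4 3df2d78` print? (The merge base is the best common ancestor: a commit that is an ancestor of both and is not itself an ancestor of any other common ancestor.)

Ancestors of 505cac4: {18d1c74, 1b19d67, 1d1af13, 2ce8e88, 2f9ead6, 35544ba, 505cac4, 5e966e8, ec91c4a}.
Ancestors of 3df2d78: {18d1c74, 1b19d67, 2ce8e88, 2f9ead6, 35544ba, 3df2d78, 5e966e8, ec91c4a}.
Common ancestors: {18d1c74, 1b19d67, 2ce8e88, 2f9ead6, 35544ba, 5e966e8, ec91c4a}.
Among these, 2f9ead6 is not an ancestor of any other common ancestor — it is the merge base.

2f9ead6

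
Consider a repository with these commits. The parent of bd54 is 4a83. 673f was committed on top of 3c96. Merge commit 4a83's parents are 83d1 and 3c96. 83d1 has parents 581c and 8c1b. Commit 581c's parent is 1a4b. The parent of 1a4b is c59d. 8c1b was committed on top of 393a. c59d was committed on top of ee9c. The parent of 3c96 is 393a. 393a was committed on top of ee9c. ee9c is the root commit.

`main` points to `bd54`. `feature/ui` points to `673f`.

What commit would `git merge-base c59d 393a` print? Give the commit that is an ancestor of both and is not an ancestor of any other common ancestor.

ee9c

Ancestors of c59d: {c59d, ee9c}.
Ancestors of 393a: {393a, ee9c}.
Common ancestors: {ee9c}.
The only common ancestor is ee9c, so it is the merge base.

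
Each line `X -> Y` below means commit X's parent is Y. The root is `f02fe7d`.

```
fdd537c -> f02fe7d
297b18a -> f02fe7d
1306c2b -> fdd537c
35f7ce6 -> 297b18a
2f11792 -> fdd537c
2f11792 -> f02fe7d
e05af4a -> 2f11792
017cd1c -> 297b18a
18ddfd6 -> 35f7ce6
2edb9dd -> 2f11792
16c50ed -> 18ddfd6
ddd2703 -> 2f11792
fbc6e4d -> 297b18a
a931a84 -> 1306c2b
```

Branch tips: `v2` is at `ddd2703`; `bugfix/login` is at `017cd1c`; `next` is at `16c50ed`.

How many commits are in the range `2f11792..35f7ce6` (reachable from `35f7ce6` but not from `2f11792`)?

2

Reachable from 35f7ce6: {297b18a, 35f7ce6, f02fe7d}.
Reachable from 2f11792: {2f11792, f02fe7d, fdd537c}.
In 35f7ce6's history but not 2f11792's: {297b18a, 35f7ce6} — 2 commits.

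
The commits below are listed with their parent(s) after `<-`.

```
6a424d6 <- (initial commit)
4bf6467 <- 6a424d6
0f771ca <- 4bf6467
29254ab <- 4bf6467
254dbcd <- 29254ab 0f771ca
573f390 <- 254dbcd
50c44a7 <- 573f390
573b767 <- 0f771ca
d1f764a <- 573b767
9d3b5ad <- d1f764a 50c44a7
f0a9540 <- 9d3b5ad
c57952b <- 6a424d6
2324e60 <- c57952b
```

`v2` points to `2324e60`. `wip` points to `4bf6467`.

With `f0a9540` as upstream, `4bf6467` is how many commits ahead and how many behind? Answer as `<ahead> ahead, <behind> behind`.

0 ahead, 9 behind

Reachable from 4bf6467: {4bf6467, 6a424d6}.
Reachable from f0a9540: {0f771ca, 254dbcd, 29254ab, 4bf6467, 50c44a7, 573b767, 573f390, 6a424d6, 9d3b5ad, d1f764a, f0a9540}.
Only in 4bf6467's history (ahead): {} — 0.
Only in f0a9540's history (behind): {0f771ca, 254dbcd, 29254ab, 50c44a7, 573b767, 573f390, 9d3b5ad, d1f764a, f0a9540} — 9.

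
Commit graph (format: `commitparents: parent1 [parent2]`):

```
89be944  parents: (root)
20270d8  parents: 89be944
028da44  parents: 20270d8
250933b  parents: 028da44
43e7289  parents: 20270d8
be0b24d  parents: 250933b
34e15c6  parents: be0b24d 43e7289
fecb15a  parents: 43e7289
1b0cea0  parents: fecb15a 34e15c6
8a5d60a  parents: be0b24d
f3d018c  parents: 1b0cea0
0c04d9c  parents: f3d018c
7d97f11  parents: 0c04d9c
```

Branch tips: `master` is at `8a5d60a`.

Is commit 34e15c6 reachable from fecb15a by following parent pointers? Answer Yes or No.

No

Ancestors of fecb15a: {20270d8, 43e7289, 89be944, fecb15a}.
34e15c6 is not in that set, so it is not an ancestor of fecb15a.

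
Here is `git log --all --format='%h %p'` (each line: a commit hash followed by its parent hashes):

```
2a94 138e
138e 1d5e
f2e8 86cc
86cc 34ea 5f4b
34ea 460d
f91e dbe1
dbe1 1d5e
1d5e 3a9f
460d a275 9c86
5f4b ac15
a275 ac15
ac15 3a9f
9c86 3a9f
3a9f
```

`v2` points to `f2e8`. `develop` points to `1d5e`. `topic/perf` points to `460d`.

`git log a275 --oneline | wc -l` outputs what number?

Walking parent pointers from a275: reachable set = {3a9f, a275, ac15}.
That is 3 commits.

3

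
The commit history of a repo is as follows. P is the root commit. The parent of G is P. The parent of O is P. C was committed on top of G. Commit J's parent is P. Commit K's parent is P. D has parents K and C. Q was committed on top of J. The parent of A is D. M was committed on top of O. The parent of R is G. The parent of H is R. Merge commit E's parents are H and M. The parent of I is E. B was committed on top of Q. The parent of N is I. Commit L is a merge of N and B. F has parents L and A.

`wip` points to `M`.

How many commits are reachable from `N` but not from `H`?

Reachable from N: {E, G, H, I, M, N, O, P, R}.
Reachable from H: {G, H, P, R}.
In N's history but not H's: {E, I, M, N, O} — 5 commits.

5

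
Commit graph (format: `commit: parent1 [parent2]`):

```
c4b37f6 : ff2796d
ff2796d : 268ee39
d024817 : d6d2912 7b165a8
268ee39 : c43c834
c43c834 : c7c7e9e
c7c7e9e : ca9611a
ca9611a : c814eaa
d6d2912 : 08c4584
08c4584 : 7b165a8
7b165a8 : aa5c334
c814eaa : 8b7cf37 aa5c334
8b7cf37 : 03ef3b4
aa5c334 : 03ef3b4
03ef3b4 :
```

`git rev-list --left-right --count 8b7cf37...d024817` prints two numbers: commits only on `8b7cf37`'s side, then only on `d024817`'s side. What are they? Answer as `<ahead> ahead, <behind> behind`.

Reachable from 8b7cf37: {03ef3b4, 8b7cf37}.
Reachable from d024817: {03ef3b4, 08c4584, 7b165a8, aa5c334, d024817, d6d2912}.
Only in 8b7cf37's history (ahead): {8b7cf37} — 1.
Only in d024817's history (behind): {08c4584, 7b165a8, aa5c334, d024817, d6d2912} — 5.

1 ahead, 5 behind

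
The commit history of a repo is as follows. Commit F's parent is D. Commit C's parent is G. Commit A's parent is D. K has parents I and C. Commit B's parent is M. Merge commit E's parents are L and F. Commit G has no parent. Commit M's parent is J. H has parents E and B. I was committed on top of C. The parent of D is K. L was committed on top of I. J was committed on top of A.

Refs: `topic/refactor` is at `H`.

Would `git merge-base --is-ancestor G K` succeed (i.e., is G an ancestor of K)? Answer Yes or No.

Ancestors of K (commits reachable by following parents): {C, G, I, K}.
G is in that set, so it is an ancestor of K.

Yes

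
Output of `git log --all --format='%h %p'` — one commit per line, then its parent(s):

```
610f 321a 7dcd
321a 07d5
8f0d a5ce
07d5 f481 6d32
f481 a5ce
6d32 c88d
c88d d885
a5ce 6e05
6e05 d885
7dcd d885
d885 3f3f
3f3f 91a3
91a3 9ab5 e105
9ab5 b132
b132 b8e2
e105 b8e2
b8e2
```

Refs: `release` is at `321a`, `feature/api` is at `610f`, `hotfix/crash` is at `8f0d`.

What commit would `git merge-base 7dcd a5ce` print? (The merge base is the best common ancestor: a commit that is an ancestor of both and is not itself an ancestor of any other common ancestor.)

d885

Ancestors of 7dcd: {3f3f, 7dcd, 91a3, 9ab5, b132, b8e2, d885, e105}.
Ancestors of a5ce: {3f3f, 6e05, 91a3, 9ab5, a5ce, b132, b8e2, d885, e105}.
Common ancestors: {3f3f, 91a3, 9ab5, b132, b8e2, d885, e105}.
Among these, d885 is not an ancestor of any other common ancestor — it is the merge base.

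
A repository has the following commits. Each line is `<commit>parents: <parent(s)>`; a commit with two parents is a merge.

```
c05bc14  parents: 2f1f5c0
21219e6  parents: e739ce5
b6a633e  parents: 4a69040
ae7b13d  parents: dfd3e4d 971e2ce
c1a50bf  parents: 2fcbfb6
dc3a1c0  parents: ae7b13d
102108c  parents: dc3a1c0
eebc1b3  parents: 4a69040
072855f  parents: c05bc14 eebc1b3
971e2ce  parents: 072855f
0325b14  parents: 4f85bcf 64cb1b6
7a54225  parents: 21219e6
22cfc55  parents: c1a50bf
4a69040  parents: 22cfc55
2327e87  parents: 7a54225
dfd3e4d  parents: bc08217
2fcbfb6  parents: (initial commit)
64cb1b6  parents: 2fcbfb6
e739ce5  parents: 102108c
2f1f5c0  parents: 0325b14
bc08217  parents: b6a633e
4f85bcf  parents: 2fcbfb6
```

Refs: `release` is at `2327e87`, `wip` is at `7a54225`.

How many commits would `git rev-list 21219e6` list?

20

Walking parent pointers from 21219e6: reachable set = {0325b14, 072855f, 102108c, 21219e6, 22cfc55, 2f1f5c0, 2fcbfb6, 4a69040, 4f85bcf, 64cb1b6, 971e2ce, ae7b13d, b6a633e, bc08217, c05bc14, c1a50bf, dc3a1c0, dfd3e4d, e739ce5, eebc1b3}.
That is 20 commits.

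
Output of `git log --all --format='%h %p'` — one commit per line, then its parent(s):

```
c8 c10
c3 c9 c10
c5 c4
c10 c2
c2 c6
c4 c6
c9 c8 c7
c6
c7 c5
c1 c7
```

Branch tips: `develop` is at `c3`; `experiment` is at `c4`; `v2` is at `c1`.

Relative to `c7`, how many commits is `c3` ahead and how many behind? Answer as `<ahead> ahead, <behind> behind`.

5 ahead, 0 behind

Reachable from c3: {c10, c2, c3, c4, c5, c6, c7, c8, c9}.
Reachable from c7: {c4, c5, c6, c7}.
Only in c3's history (ahead): {c10, c2, c3, c8, c9} — 5.
Only in c7's history (behind): {} — 0.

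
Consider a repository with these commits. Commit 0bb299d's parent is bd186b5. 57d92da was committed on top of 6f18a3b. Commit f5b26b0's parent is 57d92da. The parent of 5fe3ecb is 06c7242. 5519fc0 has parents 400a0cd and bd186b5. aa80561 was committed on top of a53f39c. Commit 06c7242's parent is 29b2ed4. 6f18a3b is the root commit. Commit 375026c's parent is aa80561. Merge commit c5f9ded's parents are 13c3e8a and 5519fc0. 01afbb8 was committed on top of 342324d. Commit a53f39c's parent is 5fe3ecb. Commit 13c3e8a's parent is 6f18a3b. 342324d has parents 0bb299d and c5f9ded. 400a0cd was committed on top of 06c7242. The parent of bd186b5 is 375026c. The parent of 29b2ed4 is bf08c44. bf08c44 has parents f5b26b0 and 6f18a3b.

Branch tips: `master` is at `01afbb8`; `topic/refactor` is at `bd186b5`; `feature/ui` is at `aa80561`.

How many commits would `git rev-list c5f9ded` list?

15

Walking parent pointers from c5f9ded: reachable set = {06c7242, 13c3e8a, 29b2ed4, 375026c, 400a0cd, 5519fc0, 57d92da, 5fe3ecb, 6f18a3b, a53f39c, aa80561, bd186b5, bf08c44, c5f9ded, f5b26b0}.
That is 15 commits.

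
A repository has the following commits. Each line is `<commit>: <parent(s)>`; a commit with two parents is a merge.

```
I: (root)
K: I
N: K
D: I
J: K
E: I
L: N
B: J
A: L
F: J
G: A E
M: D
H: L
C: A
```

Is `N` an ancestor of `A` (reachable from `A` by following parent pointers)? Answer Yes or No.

Ancestors of A (commits reachable by following parents): {A, I, K, L, N}.
N is in that set, so it is an ancestor of A.

Yes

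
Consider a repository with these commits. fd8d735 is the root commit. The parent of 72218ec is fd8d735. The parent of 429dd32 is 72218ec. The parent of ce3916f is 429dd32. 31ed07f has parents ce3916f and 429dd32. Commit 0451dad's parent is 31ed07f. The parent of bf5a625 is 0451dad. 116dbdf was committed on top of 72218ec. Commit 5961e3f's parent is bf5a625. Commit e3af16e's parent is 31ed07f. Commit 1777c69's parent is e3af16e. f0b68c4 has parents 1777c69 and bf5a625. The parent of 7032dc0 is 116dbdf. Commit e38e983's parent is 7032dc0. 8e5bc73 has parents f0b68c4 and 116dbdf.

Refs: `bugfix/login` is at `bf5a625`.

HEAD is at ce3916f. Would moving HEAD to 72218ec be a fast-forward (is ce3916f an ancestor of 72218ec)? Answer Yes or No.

A fast-forward from ce3916f to 72218ec is possible iff ce3916f is an ancestor of 72218ec.
Ancestors of 72218ec: {72218ec, fd8d735}.
ce3916f is not among them, so fast-forward is not possible.

No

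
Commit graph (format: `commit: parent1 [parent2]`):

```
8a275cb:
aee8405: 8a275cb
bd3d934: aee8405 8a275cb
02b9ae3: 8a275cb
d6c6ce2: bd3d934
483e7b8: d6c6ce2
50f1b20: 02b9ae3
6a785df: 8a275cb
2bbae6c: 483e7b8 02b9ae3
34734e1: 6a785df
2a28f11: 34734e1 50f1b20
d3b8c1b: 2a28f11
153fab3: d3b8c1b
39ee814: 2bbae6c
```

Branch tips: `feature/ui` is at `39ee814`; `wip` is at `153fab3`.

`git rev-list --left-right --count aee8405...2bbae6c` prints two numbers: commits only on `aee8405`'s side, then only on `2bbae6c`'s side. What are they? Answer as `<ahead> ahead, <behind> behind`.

Reachable from aee8405: {8a275cb, aee8405}.
Reachable from 2bbae6c: {02b9ae3, 2bbae6c, 483e7b8, 8a275cb, aee8405, bd3d934, d6c6ce2}.
Only in aee8405's history (ahead): {} — 0.
Only in 2bbae6c's history (behind): {02b9ae3, 2bbae6c, 483e7b8, bd3d934, d6c6ce2} — 5.

0 ahead, 5 behind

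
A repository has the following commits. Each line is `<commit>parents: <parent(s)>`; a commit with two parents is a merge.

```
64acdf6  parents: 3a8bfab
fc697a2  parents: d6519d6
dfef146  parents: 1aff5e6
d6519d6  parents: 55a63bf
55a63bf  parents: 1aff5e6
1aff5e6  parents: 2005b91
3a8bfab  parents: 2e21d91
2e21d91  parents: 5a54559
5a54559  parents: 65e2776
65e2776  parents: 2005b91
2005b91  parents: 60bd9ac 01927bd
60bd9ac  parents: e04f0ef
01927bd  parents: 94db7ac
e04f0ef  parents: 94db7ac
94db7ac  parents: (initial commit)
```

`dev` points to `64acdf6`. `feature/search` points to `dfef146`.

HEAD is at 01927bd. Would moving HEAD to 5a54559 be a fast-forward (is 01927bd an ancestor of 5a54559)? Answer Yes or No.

Yes

A fast-forward from 01927bd to 5a54559 is possible iff 01927bd is an ancestor of 5a54559.
Ancestors of 5a54559: {01927bd, 2005b91, 5a54559, 60bd9ac, 65e2776, 94db7ac, e04f0ef}.
01927bd is among them, so fast-forward is possible.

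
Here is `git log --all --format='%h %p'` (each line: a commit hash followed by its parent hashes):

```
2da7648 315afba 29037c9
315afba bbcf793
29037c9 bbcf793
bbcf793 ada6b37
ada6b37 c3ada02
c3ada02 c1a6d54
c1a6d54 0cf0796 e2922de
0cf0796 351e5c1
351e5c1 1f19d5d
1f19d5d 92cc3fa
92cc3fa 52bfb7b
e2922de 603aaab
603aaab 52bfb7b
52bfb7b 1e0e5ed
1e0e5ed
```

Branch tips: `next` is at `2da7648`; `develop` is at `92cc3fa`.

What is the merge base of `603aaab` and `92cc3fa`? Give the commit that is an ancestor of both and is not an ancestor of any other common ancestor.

Ancestors of 603aaab: {1e0e5ed, 52bfb7b, 603aaab}.
Ancestors of 92cc3fa: {1e0e5ed, 52bfb7b, 92cc3fa}.
Common ancestors: {1e0e5ed, 52bfb7b}.
Among these, 52bfb7b is not an ancestor of any other common ancestor — it is the merge base.

52bfb7b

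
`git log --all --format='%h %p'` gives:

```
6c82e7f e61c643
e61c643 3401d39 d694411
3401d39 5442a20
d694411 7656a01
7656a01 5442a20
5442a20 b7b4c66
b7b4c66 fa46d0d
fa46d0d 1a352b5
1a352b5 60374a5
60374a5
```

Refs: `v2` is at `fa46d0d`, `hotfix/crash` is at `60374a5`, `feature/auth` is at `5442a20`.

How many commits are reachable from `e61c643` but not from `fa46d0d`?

6

Reachable from e61c643: {1a352b5, 3401d39, 5442a20, 60374a5, 7656a01, b7b4c66, d694411, e61c643, fa46d0d}.
Reachable from fa46d0d: {1a352b5, 60374a5, fa46d0d}.
In e61c643's history but not fa46d0d's: {3401d39, 5442a20, 7656a01, b7b4c66, d694411, e61c643} — 6 commits.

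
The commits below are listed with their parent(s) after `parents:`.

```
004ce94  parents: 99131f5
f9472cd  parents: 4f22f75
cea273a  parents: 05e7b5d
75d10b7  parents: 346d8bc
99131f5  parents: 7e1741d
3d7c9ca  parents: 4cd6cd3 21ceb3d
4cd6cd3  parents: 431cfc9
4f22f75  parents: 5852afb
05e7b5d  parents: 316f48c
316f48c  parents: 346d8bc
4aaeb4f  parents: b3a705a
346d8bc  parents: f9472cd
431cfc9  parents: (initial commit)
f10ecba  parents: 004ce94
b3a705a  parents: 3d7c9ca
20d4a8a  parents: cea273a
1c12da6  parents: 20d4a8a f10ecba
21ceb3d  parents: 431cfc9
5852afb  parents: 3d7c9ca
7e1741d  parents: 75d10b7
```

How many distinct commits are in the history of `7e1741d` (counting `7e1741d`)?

Walking parent pointers from 7e1741d: reachable set = {21ceb3d, 346d8bc, 3d7c9ca, 431cfc9, 4cd6cd3, 4f22f75, 5852afb, 75d10b7, 7e1741d, f9472cd}.
That is 10 commits.

10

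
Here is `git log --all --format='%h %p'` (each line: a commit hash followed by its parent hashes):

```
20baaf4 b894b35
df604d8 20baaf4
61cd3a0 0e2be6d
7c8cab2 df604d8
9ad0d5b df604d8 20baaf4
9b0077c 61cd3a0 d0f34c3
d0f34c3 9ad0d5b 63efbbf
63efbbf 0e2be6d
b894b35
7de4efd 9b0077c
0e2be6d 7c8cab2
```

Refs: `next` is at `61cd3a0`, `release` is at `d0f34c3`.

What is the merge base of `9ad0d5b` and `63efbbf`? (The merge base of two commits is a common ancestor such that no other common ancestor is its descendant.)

Ancestors of 9ad0d5b: {20baaf4, 9ad0d5b, b894b35, df604d8}.
Ancestors of 63efbbf: {0e2be6d, 20baaf4, 63efbbf, 7c8cab2, b894b35, df604d8}.
Common ancestors: {20baaf4, b894b35, df604d8}.
Among these, df604d8 is not an ancestor of any other common ancestor — it is the merge base.

df604d8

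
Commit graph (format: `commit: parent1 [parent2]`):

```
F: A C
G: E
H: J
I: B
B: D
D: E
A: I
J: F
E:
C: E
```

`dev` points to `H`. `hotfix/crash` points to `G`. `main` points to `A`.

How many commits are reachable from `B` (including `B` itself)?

Walking parent pointers from B: reachable set = {B, D, E}.
That is 3 commits.

3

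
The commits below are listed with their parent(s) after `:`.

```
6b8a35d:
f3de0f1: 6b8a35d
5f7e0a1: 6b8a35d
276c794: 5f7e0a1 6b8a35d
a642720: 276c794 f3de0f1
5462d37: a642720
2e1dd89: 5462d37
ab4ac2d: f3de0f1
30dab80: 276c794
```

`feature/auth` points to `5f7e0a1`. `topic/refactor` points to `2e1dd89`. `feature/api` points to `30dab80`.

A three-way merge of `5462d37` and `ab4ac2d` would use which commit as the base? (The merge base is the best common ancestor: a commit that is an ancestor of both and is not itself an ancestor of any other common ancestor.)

f3de0f1

Ancestors of 5462d37: {276c794, 5462d37, 5f7e0a1, 6b8a35d, a642720, f3de0f1}.
Ancestors of ab4ac2d: {6b8a35d, ab4ac2d, f3de0f1}.
Common ancestors: {6b8a35d, f3de0f1}.
Among these, f3de0f1 is not an ancestor of any other common ancestor — it is the merge base.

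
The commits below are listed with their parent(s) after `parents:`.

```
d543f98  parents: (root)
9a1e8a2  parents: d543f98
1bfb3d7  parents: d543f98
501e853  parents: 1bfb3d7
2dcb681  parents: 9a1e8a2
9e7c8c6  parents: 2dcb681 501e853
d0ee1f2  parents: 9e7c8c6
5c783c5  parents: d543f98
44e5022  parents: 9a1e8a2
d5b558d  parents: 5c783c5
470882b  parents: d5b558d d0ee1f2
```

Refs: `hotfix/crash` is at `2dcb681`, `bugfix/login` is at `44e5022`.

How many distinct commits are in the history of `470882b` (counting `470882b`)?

Walking parent pointers from 470882b: reachable set = {1bfb3d7, 2dcb681, 470882b, 501e853, 5c783c5, 9a1e8a2, 9e7c8c6, d0ee1f2, d543f98, d5b558d}.
That is 10 commits.

10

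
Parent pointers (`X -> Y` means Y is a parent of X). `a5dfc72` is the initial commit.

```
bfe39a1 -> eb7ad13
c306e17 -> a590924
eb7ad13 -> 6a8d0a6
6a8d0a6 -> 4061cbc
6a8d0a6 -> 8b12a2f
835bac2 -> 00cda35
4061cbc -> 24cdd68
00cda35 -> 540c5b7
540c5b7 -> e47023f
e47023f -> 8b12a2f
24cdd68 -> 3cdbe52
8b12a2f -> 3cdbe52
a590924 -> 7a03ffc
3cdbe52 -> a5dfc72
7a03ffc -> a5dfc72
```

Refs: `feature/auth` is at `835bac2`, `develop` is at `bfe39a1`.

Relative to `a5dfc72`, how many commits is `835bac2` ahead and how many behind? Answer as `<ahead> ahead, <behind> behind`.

6 ahead, 0 behind

Reachable from 835bac2: {00cda35, 3cdbe52, 540c5b7, 835bac2, 8b12a2f, a5dfc72, e47023f}.
Reachable from a5dfc72: {a5dfc72}.
Only in 835bac2's history (ahead): {00cda35, 3cdbe52, 540c5b7, 835bac2, 8b12a2f, e47023f} — 6.
Only in a5dfc72's history (behind): {} — 0.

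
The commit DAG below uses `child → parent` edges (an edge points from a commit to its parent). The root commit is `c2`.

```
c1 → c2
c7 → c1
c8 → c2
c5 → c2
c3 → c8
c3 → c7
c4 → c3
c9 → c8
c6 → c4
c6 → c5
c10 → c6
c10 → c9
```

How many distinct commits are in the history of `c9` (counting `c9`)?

Walking parent pointers from c9: reachable set = {c2, c8, c9}.
That is 3 commits.

3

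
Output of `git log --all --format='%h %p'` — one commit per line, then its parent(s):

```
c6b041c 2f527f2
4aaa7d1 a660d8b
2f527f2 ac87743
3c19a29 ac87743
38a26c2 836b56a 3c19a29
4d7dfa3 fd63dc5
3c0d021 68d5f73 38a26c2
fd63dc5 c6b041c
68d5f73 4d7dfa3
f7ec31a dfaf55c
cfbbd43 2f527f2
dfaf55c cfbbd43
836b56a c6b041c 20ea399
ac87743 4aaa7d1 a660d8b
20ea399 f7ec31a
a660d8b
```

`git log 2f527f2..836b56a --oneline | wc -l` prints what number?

Reachable from 836b56a: {20ea399, 2f527f2, 4aaa7d1, 836b56a, a660d8b, ac87743, c6b041c, cfbbd43, dfaf55c, f7ec31a}.
Reachable from 2f527f2: {2f527f2, 4aaa7d1, a660d8b, ac87743}.
In 836b56a's history but not 2f527f2's: {20ea399, 836b56a, c6b041c, cfbbd43, dfaf55c, f7ec31a} — 6 commits.

6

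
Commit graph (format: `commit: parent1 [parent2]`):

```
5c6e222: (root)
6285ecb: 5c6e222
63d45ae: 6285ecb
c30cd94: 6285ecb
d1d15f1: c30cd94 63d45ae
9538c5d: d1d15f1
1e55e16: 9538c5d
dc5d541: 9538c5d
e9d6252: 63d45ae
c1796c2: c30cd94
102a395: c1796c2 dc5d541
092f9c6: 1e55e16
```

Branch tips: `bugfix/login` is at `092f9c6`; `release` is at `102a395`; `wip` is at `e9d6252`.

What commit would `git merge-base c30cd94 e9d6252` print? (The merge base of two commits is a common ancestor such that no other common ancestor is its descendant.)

Ancestors of c30cd94: {5c6e222, 6285ecb, c30cd94}.
Ancestors of e9d6252: {5c6e222, 6285ecb, 63d45ae, e9d6252}.
Common ancestors: {5c6e222, 6285ecb}.
Among these, 6285ecb is not an ancestor of any other common ancestor — it is the merge base.

6285ecb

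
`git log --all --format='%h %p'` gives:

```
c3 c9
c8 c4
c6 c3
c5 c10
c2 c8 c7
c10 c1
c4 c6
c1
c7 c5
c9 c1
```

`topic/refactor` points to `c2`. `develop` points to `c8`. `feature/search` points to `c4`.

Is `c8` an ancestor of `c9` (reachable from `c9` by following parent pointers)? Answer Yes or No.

No

Ancestors of c9: {c1, c9}.
c8 is not in that set, so it is not an ancestor of c9.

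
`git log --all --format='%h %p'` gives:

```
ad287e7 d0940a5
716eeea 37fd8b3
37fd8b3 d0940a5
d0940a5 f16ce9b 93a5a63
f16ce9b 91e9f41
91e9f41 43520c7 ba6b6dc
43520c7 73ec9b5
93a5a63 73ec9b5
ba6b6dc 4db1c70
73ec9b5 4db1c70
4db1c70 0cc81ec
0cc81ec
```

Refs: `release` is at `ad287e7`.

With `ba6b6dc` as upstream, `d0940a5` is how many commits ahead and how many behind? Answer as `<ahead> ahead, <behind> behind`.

6 ahead, 0 behind

Reachable from d0940a5: {0cc81ec, 43520c7, 4db1c70, 73ec9b5, 91e9f41, 93a5a63, ba6b6dc, d0940a5, f16ce9b}.
Reachable from ba6b6dc: {0cc81ec, 4db1c70, ba6b6dc}.
Only in d0940a5's history (ahead): {43520c7, 73ec9b5, 91e9f41, 93a5a63, d0940a5, f16ce9b} — 6.
Only in ba6b6dc's history (behind): {} — 0.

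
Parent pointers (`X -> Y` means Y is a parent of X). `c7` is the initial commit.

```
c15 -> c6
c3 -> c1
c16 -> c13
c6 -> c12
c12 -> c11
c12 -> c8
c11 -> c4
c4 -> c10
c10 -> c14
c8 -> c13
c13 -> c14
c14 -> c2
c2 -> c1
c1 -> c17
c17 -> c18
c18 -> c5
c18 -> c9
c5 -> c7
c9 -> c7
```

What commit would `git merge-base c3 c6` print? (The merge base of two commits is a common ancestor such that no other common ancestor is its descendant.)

Ancestors of c3: {c1, c17, c18, c3, c5, c7, c9}.
Ancestors of c6: {c1, c10, c11, c12, c13, c14, c17, c18, c2, c4, c5, c6, c7, c8, c9}.
Common ancestors: {c1, c17, c18, c5, c7, c9}.
Among these, c1 is not an ancestor of any other common ancestor — it is the merge base.

c1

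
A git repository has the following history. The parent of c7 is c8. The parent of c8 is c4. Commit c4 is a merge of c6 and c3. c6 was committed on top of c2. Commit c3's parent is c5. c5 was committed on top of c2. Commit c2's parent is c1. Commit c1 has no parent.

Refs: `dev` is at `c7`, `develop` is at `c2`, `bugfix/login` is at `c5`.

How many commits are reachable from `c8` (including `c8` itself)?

7

Walking parent pointers from c8: reachable set = {c1, c2, c3, c4, c5, c6, c8}.
That is 7 commits.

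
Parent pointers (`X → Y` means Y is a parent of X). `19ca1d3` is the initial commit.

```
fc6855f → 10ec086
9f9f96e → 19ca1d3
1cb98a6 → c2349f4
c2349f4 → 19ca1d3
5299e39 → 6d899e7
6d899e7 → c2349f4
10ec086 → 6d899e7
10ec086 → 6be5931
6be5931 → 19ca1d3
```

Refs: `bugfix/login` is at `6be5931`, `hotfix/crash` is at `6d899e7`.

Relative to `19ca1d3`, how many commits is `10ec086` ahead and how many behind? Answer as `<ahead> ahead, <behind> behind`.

4 ahead, 0 behind

Reachable from 10ec086: {10ec086, 19ca1d3, 6be5931, 6d899e7, c2349f4}.
Reachable from 19ca1d3: {19ca1d3}.
Only in 10ec086's history (ahead): {10ec086, 6be5931, 6d899e7, c2349f4} — 4.
Only in 19ca1d3's history (behind): {} — 0.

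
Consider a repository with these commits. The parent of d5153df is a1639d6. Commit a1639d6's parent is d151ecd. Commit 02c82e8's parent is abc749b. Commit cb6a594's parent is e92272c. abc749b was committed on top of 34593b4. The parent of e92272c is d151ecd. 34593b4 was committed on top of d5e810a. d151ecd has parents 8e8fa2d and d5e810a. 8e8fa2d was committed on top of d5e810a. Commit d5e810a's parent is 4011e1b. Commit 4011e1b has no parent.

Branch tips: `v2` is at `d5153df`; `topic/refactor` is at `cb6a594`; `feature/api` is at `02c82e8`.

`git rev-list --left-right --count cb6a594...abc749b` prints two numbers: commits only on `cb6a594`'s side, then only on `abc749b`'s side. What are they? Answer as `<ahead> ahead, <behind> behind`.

4 ahead, 2 behind

Reachable from cb6a594: {4011e1b, 8e8fa2d, cb6a594, d151ecd, d5e810a, e92272c}.
Reachable from abc749b: {34593b4, 4011e1b, abc749b, d5e810a}.
Only in cb6a594's history (ahead): {8e8fa2d, cb6a594, d151ecd, e92272c} — 4.
Only in abc749b's history (behind): {34593b4, abc749b} — 2.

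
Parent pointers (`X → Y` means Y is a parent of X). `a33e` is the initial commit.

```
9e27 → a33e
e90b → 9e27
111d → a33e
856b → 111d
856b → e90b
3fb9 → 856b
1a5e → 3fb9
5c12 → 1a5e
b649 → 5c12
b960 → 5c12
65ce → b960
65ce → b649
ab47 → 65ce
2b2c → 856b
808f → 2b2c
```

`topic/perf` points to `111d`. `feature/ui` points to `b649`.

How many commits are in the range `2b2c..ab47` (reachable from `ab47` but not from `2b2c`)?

7

Reachable from ab47: {111d, 1a5e, 3fb9, 5c12, 65ce, 856b, 9e27, a33e, ab47, b649, b960, e90b}.
Reachable from 2b2c: {111d, 2b2c, 856b, 9e27, a33e, e90b}.
In ab47's history but not 2b2c's: {1a5e, 3fb9, 5c12, 65ce, ab47, b649, b960} — 7 commits.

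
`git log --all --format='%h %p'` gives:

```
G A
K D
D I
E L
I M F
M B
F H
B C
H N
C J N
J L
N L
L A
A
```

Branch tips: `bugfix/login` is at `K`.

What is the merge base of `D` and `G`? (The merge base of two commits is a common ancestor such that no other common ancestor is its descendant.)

A

Ancestors of D: {A, B, C, D, F, H, I, J, L, M, N}.
Ancestors of G: {A, G}.
Common ancestors: {A}.
The only common ancestor is A, so it is the merge base.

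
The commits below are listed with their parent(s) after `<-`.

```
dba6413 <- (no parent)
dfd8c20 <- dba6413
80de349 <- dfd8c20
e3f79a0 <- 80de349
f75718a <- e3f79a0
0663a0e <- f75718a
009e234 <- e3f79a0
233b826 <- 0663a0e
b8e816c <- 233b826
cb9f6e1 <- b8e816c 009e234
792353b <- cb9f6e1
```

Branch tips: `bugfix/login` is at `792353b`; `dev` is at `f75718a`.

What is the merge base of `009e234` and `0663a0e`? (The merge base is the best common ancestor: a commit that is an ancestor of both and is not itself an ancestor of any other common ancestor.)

e3f79a0

Ancestors of 009e234: {009e234, 80de349, dba6413, dfd8c20, e3f79a0}.
Ancestors of 0663a0e: {0663a0e, 80de349, dba6413, dfd8c20, e3f79a0, f75718a}.
Common ancestors: {80de349, dba6413, dfd8c20, e3f79a0}.
Among these, e3f79a0 is not an ancestor of any other common ancestor — it is the merge base.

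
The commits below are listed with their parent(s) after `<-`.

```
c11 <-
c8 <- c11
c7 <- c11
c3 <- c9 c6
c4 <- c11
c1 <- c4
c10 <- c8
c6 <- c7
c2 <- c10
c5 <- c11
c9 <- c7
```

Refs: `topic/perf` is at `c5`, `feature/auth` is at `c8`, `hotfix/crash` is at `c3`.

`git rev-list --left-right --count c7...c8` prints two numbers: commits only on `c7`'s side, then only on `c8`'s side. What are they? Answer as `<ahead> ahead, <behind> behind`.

1 ahead, 1 behind

Reachable from c7: {c11, c7}.
Reachable from c8: {c11, c8}.
Only in c7's history (ahead): {c7} — 1.
Only in c8's history (behind): {c8} — 1.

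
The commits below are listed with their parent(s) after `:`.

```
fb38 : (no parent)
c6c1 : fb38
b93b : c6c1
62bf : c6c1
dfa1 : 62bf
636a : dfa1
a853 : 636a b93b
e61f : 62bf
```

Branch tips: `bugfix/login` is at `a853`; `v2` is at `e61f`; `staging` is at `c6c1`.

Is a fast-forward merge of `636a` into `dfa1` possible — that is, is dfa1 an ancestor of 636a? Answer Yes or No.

Yes

A fast-forward from dfa1 to 636a is possible iff dfa1 is an ancestor of 636a.
Ancestors of 636a: {62bf, 636a, c6c1, dfa1, fb38}.
dfa1 is among them, so fast-forward is possible.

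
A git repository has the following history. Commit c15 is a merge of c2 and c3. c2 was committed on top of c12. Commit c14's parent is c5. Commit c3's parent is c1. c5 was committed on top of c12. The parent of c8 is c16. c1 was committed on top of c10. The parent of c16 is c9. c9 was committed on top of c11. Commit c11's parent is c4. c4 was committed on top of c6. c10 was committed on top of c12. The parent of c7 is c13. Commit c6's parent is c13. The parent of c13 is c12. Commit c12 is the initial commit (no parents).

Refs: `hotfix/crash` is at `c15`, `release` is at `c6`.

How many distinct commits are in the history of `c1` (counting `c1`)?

3

Walking parent pointers from c1: reachable set = {c1, c10, c12}.
That is 3 commits.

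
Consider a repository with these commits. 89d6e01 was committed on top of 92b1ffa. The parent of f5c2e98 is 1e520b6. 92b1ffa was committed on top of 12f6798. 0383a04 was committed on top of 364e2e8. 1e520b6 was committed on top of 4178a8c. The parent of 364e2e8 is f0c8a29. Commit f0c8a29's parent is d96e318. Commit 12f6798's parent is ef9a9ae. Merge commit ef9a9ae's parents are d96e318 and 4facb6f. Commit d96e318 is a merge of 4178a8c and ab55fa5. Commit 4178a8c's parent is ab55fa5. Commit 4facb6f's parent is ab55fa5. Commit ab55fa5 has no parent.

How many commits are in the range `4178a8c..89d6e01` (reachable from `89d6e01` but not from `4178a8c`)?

6

Reachable from 89d6e01: {12f6798, 4178a8c, 4facb6f, 89d6e01, 92b1ffa, ab55fa5, d96e318, ef9a9ae}.
Reachable from 4178a8c: {4178a8c, ab55fa5}.
In 89d6e01's history but not 4178a8c's: {12f6798, 4facb6f, 89d6e01, 92b1ffa, d96e318, ef9a9ae} — 6 commits.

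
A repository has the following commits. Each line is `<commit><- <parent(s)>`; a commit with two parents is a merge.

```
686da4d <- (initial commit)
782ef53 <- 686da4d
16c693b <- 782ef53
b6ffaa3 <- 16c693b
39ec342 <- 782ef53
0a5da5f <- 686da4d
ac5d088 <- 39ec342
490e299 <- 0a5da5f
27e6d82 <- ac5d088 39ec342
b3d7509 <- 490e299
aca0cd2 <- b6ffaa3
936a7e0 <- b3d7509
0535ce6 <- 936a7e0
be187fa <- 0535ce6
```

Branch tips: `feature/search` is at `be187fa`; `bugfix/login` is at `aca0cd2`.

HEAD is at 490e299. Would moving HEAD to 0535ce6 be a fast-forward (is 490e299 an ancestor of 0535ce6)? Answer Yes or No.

A fast-forward from 490e299 to 0535ce6 is possible iff 490e299 is an ancestor of 0535ce6.
Ancestors of 0535ce6: {0535ce6, 0a5da5f, 490e299, 686da4d, 936a7e0, b3d7509}.
490e299 is among them, so fast-forward is possible.

Yes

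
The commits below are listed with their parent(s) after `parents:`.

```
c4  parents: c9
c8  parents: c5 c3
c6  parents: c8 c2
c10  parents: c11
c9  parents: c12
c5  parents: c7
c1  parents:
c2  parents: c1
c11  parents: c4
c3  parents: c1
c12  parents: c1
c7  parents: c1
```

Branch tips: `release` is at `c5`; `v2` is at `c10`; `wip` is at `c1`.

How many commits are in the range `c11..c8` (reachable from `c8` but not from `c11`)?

4

Reachable from c8: {c1, c3, c5, c7, c8}.
Reachable from c11: {c1, c11, c12, c4, c9}.
In c8's history but not c11's: {c3, c5, c7, c8} — 4 commits.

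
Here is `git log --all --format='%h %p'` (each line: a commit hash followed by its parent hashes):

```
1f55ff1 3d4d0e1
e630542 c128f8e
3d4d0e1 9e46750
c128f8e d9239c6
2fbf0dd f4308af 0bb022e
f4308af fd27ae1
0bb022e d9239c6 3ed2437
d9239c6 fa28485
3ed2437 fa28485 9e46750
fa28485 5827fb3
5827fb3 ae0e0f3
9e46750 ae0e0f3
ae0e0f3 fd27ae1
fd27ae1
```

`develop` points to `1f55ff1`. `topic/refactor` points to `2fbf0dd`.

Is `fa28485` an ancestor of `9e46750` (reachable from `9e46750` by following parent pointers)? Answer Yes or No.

No

Ancestors of 9e46750: {9e46750, ae0e0f3, fd27ae1}.
fa28485 is not in that set, so it is not an ancestor of 9e46750.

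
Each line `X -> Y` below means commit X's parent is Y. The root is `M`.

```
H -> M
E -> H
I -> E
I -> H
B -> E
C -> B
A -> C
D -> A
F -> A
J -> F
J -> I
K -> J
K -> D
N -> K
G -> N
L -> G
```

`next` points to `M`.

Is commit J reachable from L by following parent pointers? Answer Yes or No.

Ancestors of L (commits reachable by following parents): {A, B, C, D, E, F, G, H, I, J, K, L, M, N}.
J is in that set, so it is an ancestor of L.

Yes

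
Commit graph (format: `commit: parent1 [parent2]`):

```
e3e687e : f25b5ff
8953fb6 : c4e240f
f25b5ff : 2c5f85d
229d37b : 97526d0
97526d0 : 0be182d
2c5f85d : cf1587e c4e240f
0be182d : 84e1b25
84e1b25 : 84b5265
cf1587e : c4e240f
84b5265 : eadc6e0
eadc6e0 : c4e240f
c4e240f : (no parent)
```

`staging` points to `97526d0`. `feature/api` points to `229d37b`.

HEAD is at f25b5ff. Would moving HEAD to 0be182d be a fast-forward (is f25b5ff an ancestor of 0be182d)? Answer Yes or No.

A fast-forward from f25b5ff to 0be182d is possible iff f25b5ff is an ancestor of 0be182d.
Ancestors of 0be182d: {0be182d, 84b5265, 84e1b25, c4e240f, eadc6e0}.
f25b5ff is not among them, so fast-forward is not possible.

No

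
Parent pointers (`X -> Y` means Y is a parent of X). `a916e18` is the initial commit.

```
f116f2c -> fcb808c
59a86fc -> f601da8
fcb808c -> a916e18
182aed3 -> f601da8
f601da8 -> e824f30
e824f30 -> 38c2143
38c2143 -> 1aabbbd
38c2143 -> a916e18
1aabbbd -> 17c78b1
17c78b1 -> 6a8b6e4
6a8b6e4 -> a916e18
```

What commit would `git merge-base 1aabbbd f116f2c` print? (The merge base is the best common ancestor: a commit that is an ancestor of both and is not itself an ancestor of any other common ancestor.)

a916e18

Ancestors of 1aabbbd: {17c78b1, 1aabbbd, 6a8b6e4, a916e18}.
Ancestors of f116f2c: {a916e18, f116f2c, fcb808c}.
Common ancestors: {a916e18}.
The only common ancestor is a916e18, so it is the merge base.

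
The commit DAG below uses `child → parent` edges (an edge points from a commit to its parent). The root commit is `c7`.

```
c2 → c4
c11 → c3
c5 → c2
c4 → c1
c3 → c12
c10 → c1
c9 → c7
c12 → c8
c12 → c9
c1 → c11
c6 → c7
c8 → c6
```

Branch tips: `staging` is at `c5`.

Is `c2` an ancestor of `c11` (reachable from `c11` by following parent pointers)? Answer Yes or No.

Ancestors of c11: {c11, c12, c3, c6, c7, c8, c9}.
c2 is not in that set, so it is not an ancestor of c11.

No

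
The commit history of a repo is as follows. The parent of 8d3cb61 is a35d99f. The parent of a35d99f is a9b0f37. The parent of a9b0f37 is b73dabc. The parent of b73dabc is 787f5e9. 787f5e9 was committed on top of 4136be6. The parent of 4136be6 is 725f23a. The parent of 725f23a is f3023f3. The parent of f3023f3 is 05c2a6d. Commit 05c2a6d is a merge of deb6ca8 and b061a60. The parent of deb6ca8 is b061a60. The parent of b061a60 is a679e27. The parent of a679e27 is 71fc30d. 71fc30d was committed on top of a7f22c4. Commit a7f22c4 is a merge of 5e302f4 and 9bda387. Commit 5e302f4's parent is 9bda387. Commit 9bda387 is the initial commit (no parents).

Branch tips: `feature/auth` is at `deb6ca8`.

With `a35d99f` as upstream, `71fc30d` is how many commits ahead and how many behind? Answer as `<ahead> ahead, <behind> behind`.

Reachable from 71fc30d: {5e302f4, 71fc30d, 9bda387, a7f22c4}.
Reachable from a35d99f: {05c2a6d, 4136be6, 5e302f4, 71fc30d, 725f23a, 787f5e9, 9bda387, a35d99f, a679e27, a7f22c4, a9b0f37, b061a60, b73dabc, deb6ca8, f3023f3}.
Only in 71fc30d's history (ahead): {} — 0.
Only in a35d99f's history (behind): {05c2a6d, 4136be6, 725f23a, 787f5e9, a35d99f, a679e27, a9b0f37, b061a60, b73dabc, deb6ca8, f3023f3} — 11.

0 ahead, 11 behind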